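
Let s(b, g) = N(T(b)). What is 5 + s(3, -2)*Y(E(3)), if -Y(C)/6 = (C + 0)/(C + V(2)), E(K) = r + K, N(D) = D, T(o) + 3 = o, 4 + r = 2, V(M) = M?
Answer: 5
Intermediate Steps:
r = -2 (r = -4 + 2 = -2)
T(o) = -3 + o
s(b, g) = -3 + b
E(K) = -2 + K
Y(C) = -6*C/(2 + C) (Y(C) = -6*(C + 0)/(C + 2) = -6*C/(2 + C))
5 + s(3, -2)*Y(E(3)) = 5 + (-3 + 3)*(-6*(-2 + 3)/(2 + (-2 + 3))) = 5 + 0*(-6*1/(2 + 1)) = 5 + 0*(-6*1/3) = 5 + 0*(-6*1*⅓) = 5 + 0*(-2) = 5 + 0 = 5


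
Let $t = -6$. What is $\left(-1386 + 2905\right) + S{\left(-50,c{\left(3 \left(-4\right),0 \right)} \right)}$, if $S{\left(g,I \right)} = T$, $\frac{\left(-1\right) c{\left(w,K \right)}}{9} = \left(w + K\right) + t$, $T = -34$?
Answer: $1485$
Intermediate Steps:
$c{\left(w,K \right)} = 54 - 9 K - 9 w$ ($c{\left(w,K \right)} = - 9 \left(\left(w + K\right) - 6\right) = - 9 \left(\left(K + w\right) - 6\right) = - 9 \left(-6 + K + w\right) = 54 - 9 K - 9 w$)
$S{\left(g,I \right)} = -34$
$\left(-1386 + 2905\right) + S{\left(-50,c{\left(3 \left(-4\right),0 \right)} \right)} = \left(-1386 + 2905\right) - 34 = 1519 - 34 = 1485$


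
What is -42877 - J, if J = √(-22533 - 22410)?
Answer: -42877 - I*√44943 ≈ -42877.0 - 212.0*I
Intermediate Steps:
J = I*√44943 (J = √(-44943) = I*√44943 ≈ 212.0*I)
-42877 - J = -42877 - I*√44943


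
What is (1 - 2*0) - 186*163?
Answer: -30317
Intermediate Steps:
(1 - 2*0) - 186*163 = (1 + 0) - 30318 = 1 - 30318 = -30317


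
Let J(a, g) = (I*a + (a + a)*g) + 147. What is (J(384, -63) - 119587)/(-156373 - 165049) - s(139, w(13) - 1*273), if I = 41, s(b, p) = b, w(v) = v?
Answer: -22262789/160711 ≈ -138.53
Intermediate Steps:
J(a, g) = 147 + 41*a + 2*a*g (J(a, g) = (41*a + (a + a)*g) + 147 = (41*a + (2*a)*g) + 147 = (41*a + 2*a*g) + 147 = 147 + 41*a + 2*a*g)
(J(384, -63) - 119587)/(-156373 - 165049) - s(139, w(13) - 1*273) = ((147 + 41*384 + 2*384*(-63)) - 119587)/(-156373 - 165049) - 1*139 = ((147 + 15744 - 48384) - 119587)/(-321422) - 139 = (-32493 - 119587)*(-1/321422) - 139 = -152080*(-1/321422) - 139 = 76040/160711 - 139 = -22262789/160711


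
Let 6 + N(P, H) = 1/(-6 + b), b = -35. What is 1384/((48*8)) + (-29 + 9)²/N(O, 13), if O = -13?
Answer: -744469/11856 ≈ -62.793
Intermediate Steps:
N(P, H) = -247/41 (N(P, H) = -6 + 1/(-6 - 35) = -6 + 1/(-41) = -6 - 1/41 = -247/41)
1384/((48*8)) + (-29 + 9)²/N(O, 13) = 1384/((48*8)) + (-29 + 9)²/(-247/41) = 1384/384 + (-20)²*(-41/247) = 1384*(1/384) + 400*(-41/247) = 173/48 - 16400/247 = -744469/11856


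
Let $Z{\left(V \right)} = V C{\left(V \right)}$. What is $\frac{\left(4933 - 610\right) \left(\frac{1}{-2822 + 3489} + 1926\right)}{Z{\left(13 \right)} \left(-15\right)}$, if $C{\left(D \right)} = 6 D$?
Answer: $- \frac{1851170563}{3381690} \approx -547.41$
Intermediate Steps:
$Z{\left(V \right)} = 6 V^{2}$ ($Z{\left(V \right)} = V 6 V = 6 V^{2}$)
$\frac{\left(4933 - 610\right) \left(\frac{1}{-2822 + 3489} + 1926\right)}{Z{\left(13 \right)} \left(-15\right)} = \frac{\left(4933 - 610\right) \left(\frac{1}{-2822 + 3489} + 1926\right)}{6 \cdot 13^{2} \left(-15\right)} = \frac{4323 \left(\frac{1}{667} + 1926\right)}{6 \cdot 169 \left(-15\right)} = \frac{4323 \left(\frac{1}{667} + 1926\right)}{1014 \left(-15\right)} = \frac{4323 \cdot \frac{1284643}{667}}{-15210} = \frac{5553511689}{667} \left(- \frac{1}{15210}\right) = - \frac{1851170563}{3381690}$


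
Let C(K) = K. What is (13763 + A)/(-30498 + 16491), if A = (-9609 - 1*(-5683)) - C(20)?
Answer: -9817/14007 ≈ -0.70086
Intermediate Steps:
A = -3946 (A = (-9609 - 1*(-5683)) - 1*20 = (-9609 + 5683) - 20 = -3926 - 20 = -3946)
(13763 + A)/(-30498 + 16491) = (13763 - 3946)/(-30498 + 16491) = 9817/(-14007) = 9817*(-1/14007) = -9817/14007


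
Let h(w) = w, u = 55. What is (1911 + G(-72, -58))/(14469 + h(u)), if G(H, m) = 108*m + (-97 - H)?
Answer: -2189/7262 ≈ -0.30143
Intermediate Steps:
G(H, m) = -97 - H + 108*m
(1911 + G(-72, -58))/(14469 + h(u)) = (1911 + (-97 - 1*(-72) + 108*(-58)))/(14469 + 55) = (1911 + (-97 + 72 - 6264))/14524 = (1911 - 6289)*(1/14524) = -4378*1/14524 = -2189/7262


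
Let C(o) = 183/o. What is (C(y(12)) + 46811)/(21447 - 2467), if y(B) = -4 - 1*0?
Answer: 187061/75920 ≈ 2.4639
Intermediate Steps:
y(B) = -4 (y(B) = -4 + 0 = -4)
(C(y(12)) + 46811)/(21447 - 2467) = (183/(-4) + 46811)/(21447 - 2467) = (183*(-¼) + 46811)/18980 = (-183/4 + 46811)*(1/18980) = (187061/4)*(1/18980) = 187061/75920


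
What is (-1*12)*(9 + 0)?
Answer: -108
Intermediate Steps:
(-1*12)*(9 + 0) = -12*9 = -108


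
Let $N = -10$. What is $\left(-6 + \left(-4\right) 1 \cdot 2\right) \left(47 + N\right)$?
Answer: $-518$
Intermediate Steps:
$\left(-6 + \left(-4\right) 1 \cdot 2\right) \left(47 + N\right) = \left(-6 + \left(-4\right) 1 \cdot 2\right) \left(47 - 10\right) = \left(-6 - 8\right) 37 = \left(-14\right) 37 = -518$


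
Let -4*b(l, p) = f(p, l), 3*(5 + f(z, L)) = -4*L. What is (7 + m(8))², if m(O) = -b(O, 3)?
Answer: 1369/144 ≈ 9.5069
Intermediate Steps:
f(z, L) = -5 - 4*L/3 (f(z, L) = -5 + (-4*L)/3 = -5 - 4*L/3)
b(l, p) = 5/4 + l/3 (b(l, p) = -(-5 - 4*l/3)/4 = 5/4 + l/3)
m(O) = -5/4 - O/3 (m(O) = -(5/4 + O/3) = -5/4 - O/3)
(7 + m(8))² = (7 + (-5/4 - ⅓*8))² = (7 + (-5/4 - 8/3))² = (7 - 47/12)² = (37/12)² = 1369/144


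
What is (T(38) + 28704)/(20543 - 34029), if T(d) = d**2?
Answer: -15074/6743 ≈ -2.2355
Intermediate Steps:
(T(38) + 28704)/(20543 - 34029) = (38**2 + 28704)/(20543 - 34029) = (1444 + 28704)/(-13486) = 30148*(-1/13486) = -15074/6743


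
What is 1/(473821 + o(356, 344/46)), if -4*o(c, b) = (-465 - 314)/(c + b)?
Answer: 1760/833925903 ≈ 2.1105e-6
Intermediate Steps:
o(c, b) = 779/(4*(b + c)) (o(c, b) = -(-465 - 314)/(4*(c + b)) = -(-779)/(4*(b + c)) = 779/(4*(b + c)))
1/(473821 + o(356, 344/46)) = 1/(473821 + 779/(4*(344/46 + 356))) = 1/(473821 + 779/(4*(344*(1/46) + 356))) = 1/(473821 + 779/(4*(172/23 + 356))) = 1/(473821 + 779/(4*(8360/23))) = 1/(473821 + (779/4)*(23/8360)) = 1/(473821 + 943/1760) = 1/(833925903/1760) = 1760/833925903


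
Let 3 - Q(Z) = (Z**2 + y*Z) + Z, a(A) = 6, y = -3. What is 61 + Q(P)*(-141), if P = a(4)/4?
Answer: -1871/4 ≈ -467.75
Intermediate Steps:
P = 3/2 (P = 6/4 = 6*(1/4) = 3/2 ≈ 1.5000)
Q(Z) = 3 - Z**2 + 2*Z (Q(Z) = 3 - ((Z**2 - 3*Z) + Z) = 3 - (Z**2 - 2*Z) = 3 + (-Z**2 + 2*Z) = 3 - Z**2 + 2*Z)
61 + Q(P)*(-141) = 61 + (3 - (3/2)**2 + 2*(3/2))*(-141) = 61 + (3 - 1*9/4 + 3)*(-141) = 61 + (3 - 9/4 + 3)*(-141) = 61 + (15/4)*(-141) = 61 - 2115/4 = -1871/4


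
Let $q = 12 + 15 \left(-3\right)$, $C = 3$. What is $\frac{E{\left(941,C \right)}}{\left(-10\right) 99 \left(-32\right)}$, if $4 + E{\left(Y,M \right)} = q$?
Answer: $- \frac{37}{31680} \approx -0.0011679$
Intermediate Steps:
$q = -33$ ($q = 12 - 45 = -33$)
$E{\left(Y,M \right)} = -37$ ($E{\left(Y,M \right)} = -4 - 33 = -37$)
$\frac{E{\left(941,C \right)}}{\left(-10\right) 99 \left(-32\right)} = - \frac{37}{\left(-10\right) 99 \left(-32\right)} = - \frac{37}{\left(-990\right) \left(-32\right)} = - \frac{37}{31680}$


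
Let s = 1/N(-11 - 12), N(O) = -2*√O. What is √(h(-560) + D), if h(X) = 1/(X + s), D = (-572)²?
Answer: √2*√((4214129897 - 163592*I*√23)/(25760 - I*√23)) ≈ 572.0 - 2.906e-10*I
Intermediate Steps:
D = 327184
s = I*√23/46 (s = 1/(-2*√(-11 - 12)) = 1/(-2*I*√23) = I*√23/46 ≈ 0.10426*I)
h(X) = 1/(X + I*√23/46)
√(h(-560) + D) = √(46/(46*(-560) + I*√23) + 327184) = √(46/(-25760 + I*√23) + 327184) = √(327184 + 46/(-25760 + I*√23))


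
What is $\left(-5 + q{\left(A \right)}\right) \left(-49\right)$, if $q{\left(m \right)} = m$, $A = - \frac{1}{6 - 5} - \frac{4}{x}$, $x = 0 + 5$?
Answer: $\frac{1666}{5} \approx 333.2$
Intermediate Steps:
$x = 5$
$A = - \frac{9}{5}$ ($A = - \frac{1}{6 - 5} - \frac{4}{5} = - 1^{-1} - \frac{4}{5} = \left(-1\right) 1 - \frac{4}{5} = -1 - \frac{4}{5} = - \frac{9}{5} \approx -1.8$)
$\left(-5 + q{\left(A \right)}\right) \left(-49\right) = \left(-5 - \frac{9}{5}\right) \left(-49\right) = \left(- \frac{34}{5}\right) \left(-49\right) = \frac{1666}{5}$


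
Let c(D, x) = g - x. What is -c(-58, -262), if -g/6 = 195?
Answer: 908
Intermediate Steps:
g = -1170 (g = -6*195 = -1170)
c(D, x) = -1170 - x
-c(-58, -262) = -(-1170 - 1*(-262)) = -(-1170 + 262) = -1*(-908) = 908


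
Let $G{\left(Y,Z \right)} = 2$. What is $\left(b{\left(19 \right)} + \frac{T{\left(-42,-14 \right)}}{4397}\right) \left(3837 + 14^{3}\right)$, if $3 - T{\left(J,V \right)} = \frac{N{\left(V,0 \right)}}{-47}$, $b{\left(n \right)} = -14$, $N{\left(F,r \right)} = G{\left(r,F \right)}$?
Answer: $- \frac{19039379223}{206659} \approx -92130.0$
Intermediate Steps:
$N{\left(F,r \right)} = 2$
$T{\left(J,V \right)} = \frac{143}{47}$ ($T{\left(J,V \right)} = 3 - \frac{2}{-47} = 3 - 2 \left(- \frac{1}{47}\right) = 3 - - \frac{2}{47} = 3 + \frac{2}{47} = \frac{143}{47}$)
$\left(b{\left(19 \right)} + \frac{T{\left(-42,-14 \right)}}{4397}\right) \left(3837 + 14^{3}\right) = \left(-14 + \frac{143}{47 \cdot 4397}\right) \left(3837 + 14^{3}\right) = \left(-14 + \frac{143}{47} \cdot \frac{1}{4397}\right) \left(3837 + 2744\right) = \left(-14 + \frac{143}{206659}\right) 6581 = \left(- \frac{2893083}{206659}\right) 6581 = - \frac{19039379223}{206659}$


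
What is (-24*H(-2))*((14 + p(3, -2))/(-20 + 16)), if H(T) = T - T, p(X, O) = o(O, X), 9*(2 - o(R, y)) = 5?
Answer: 0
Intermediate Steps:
o(R, y) = 13/9 (o(R, y) = 2 - 1/9*5 = 2 - 5/9 = 13/9)
p(X, O) = 13/9
H(T) = 0
(-24*H(-2))*((14 + p(3, -2))/(-20 + 16)) = (-24*0)*((14 + 13/9)/(-20 + 16)) = 0*((139/9)/(-4)) = 0*((139/9)*(-1/4)) = 0*(-139/36) = 0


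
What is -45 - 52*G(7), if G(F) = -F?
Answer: 319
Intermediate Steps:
-45 - 52*G(7) = -45 - (-52)*7 = -45 - 52*(-7) = -45 + 364 = 319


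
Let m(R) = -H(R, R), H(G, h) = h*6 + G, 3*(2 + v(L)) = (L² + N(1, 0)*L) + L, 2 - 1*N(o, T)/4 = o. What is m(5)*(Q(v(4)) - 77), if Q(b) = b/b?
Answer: 2660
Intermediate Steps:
N(o, T) = 8 - 4*o
v(L) = -2 + L²/3 + 5*L/3 (v(L) = -2 + ((L² + (8 - 4*1)*L) + L)/3 = -2 + ((L² + (8 - 4)*L) + L)/3 = -2 + ((L² + 4*L) + L)/3 = -2 + (L² + 5*L)/3 = -2 + (L²/3 + 5*L/3) = -2 + L²/3 + 5*L/3)
Q(b) = 1
H(G, h) = G + 6*h (H(G, h) = 6*h + G = G + 6*h)
m(R) = -7*R (m(R) = -(R + 6*R) = -7*R)
m(5)*(Q(v(4)) - 77) = (-7*5)*(1 - 77) = -35*(-76) = 2660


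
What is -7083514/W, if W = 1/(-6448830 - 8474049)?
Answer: 105706422316806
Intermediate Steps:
W = -1/14922879 (W = 1/(-14922879) = -1/14922879 ≈ -6.7011e-8)
-7083514/W = -7083514/(-1/14922879) = -7083514*(-14922879) = 105706422316806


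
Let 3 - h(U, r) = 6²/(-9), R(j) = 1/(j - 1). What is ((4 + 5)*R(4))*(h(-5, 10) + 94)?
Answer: 303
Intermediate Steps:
R(j) = 1/(-1 + j)
h(U, r) = 7 (h(U, r) = 3 - 6²/(-9) = 3 - 36*(-1)/9 = 3 - 1*(-4) = 3 + 4 = 7)
((4 + 5)*R(4))*(h(-5, 10) + 94) = ((4 + 5)/(-1 + 4))*(7 + 94) = (9/3)*101 = (9*(⅓))*101 = 3*101 = 303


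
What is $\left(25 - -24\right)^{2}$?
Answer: $2401$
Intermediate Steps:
$\left(25 - -24\right)^{2} = \left(25 + 24\right)^{2} = 49^{2} = 2401$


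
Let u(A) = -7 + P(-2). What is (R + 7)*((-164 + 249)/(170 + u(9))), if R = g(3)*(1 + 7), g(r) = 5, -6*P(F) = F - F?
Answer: 3995/163 ≈ 24.509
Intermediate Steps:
P(F) = 0 (P(F) = -(F - F)/6 = -⅙*0 = 0)
R = 40 (R = 5*(1 + 7) = 5*8 = 40)
u(A) = -7 (u(A) = -7 + 0 = -7)
(R + 7)*((-164 + 249)/(170 + u(9))) = (40 + 7)*((-164 + 249)/(170 - 7)) = 47*(85/163) = 3995/163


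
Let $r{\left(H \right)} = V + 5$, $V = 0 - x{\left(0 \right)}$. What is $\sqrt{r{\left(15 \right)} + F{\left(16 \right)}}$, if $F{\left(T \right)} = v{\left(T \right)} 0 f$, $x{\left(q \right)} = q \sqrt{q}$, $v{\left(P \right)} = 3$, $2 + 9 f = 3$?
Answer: $\sqrt{5} \approx 2.2361$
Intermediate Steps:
$f = \frac{1}{9}$ ($f = - \frac{2}{9} + \frac{1}{9} \cdot 3 = - \frac{2}{9} + \frac{1}{3} = \frac{1}{9} \approx 0.11111$)
$x{\left(q \right)} = q^{\frac{3}{2}}$
$F{\left(T \right)} = 0$ ($F{\left(T \right)} = 3 \cdot 0 \cdot \frac{1}{9} = 0 \cdot \frac{1}{9} = 0$)
$V = 0$ ($V = 0 - 0^{\frac{3}{2}} = 0 - 0 = 0 + 0 = 0$)
$r{\left(H \right)} = 5$ ($r{\left(H \right)} = 0 + 5 = 5$)
$\sqrt{r{\left(15 \right)} + F{\left(16 \right)}} = \sqrt{5 + 0} = \sqrt{5}$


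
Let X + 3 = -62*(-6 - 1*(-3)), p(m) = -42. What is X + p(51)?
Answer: 141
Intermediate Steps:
X = 183 (X = -3 - 62*(-6 - 1*(-3)) = -3 - 62*(-6 + 3) = -3 - 62*(-3) = -3 + 186 = 183)
X + p(51) = 183 - 42 = 141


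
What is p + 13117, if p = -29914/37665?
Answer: 494021891/37665 ≈ 13116.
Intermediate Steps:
p = -29914/37665 (p = -29914*1/37665 = -29914/37665 ≈ -0.79421)
p + 13117 = -29914/37665 + 13117 = 494021891/37665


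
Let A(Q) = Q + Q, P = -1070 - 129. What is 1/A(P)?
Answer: -1/2398 ≈ -0.00041701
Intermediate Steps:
P = -1199
A(Q) = 2*Q
1/A(P) = 1/(2*(-1199)) = 1/(-2398) = -1/2398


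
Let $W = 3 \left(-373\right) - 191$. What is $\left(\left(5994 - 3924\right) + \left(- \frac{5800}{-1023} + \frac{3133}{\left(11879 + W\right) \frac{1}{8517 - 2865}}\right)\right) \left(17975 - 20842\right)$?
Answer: $- \frac{2981482526774}{277233} \approx -1.0754 \cdot 10^{7}$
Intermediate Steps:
$W = -1310$ ($W = -1119 - 191 = -1310$)
$\left(\left(5994 - 3924\right) + \left(- \frac{5800}{-1023} + \frac{3133}{\left(11879 + W\right) \frac{1}{8517 - 2865}}\right)\right) \left(17975 - 20842\right) = \left(\left(5994 - 3924\right) - \left(- \frac{5800}{1023} - 3133 \frac{8517 - 2865}{11879 - 1310}\right)\right) \left(17975 - 20842\right) = \left(2070 - \left(- \frac{5800}{1023} - \frac{3133}{10569 \cdot \frac{1}{5652}}\right)\right) \left(-2867\right) = \left(2070 + \left(\frac{5800}{1023} + \frac{3133}{10569 \cdot \frac{1}{5652}}\right)\right) \left(-2867\right) = \left(2070 + \left(\frac{5800}{1023} + \frac{3133}{\frac{3523}{1884}}\right)\right) \left(-2867\right) = \left(2070 + \left(\frac{5800}{1023} + 3133 \cdot \frac{1884}{3523}\right)\right) \left(-2867\right) = \left(2070 + \left(\frac{5800}{1023} + \frac{454044}{271}\right)\right) \left(-2867\right) = \left(2070 + \frac{466058812}{277233}\right) \left(-2867\right) = \frac{1039931122}{277233} \left(-2867\right) = - \frac{2981482526774}{277233}$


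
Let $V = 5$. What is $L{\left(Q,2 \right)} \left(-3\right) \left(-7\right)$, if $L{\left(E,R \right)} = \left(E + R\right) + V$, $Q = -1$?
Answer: $126$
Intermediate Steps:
$L{\left(E,R \right)} = 5 + E + R$ ($L{\left(E,R \right)} = \left(E + R\right) + 5 = 5 + E + R$)
$L{\left(Q,2 \right)} \left(-3\right) \left(-7\right) = \left(5 - 1 + 2\right) \left(-3\right) \left(-7\right) = 6 \left(-3\right) \left(-7\right) = \left(-18\right) \left(-7\right) = 126$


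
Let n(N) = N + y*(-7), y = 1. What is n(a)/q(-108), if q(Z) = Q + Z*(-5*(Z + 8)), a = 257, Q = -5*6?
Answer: -25/5403 ≈ -0.0046271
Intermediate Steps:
Q = -30
n(N) = -7 + N (n(N) = N + 1*(-7) = N - 7 = -7 + N)
q(Z) = -30 + Z*(-40 - 5*Z) (q(Z) = -30 + Z*(-5*(Z + 8)) = -30 + Z*(-5*(8 + Z)) = -30 + Z*(-40 - 5*Z))
n(a)/q(-108) = (-7 + 257)/(-30 - 40*(-108) - 5*(-108)²) = 250/(-30 + 4320 - 5*11664) = 250/(-30 + 4320 - 58320) = 250/(-54030) = 250*(-1/54030) = -25/5403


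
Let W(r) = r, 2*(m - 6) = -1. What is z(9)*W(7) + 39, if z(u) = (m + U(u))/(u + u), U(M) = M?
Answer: 1607/36 ≈ 44.639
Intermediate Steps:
m = 11/2 (m = 6 + (½)*(-1) = 6 - ½ = 11/2 ≈ 5.5000)
z(u) = (11/2 + u)/(2*u) (z(u) = (11/2 + u)/(u + u) = (11/2 + u)/((2*u)) = (11/2 + u)*(1/(2*u)) = (11/2 + u)/(2*u))
z(9)*W(7) + 39 = ((¼)*(11 + 2*9)/9)*7 + 39 = ((¼)*(⅑)*(11 + 18))*7 + 39 = ((¼)*(⅑)*29)*7 + 39 = (29/36)*7 + 39 = 203/36 + 39 = 1607/36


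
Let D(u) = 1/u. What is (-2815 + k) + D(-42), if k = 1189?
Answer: -68293/42 ≈ -1626.0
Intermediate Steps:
(-2815 + k) + D(-42) = (-2815 + 1189) + 1/(-42) = -1626 - 1/42 = -68293/42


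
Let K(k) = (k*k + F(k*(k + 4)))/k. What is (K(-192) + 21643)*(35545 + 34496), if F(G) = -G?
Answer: 1515617199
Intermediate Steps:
K(k) = (k² - k*(4 + k))/k (K(k) = (k*k - k*(k + 4))/k = (k² - k*(4 + k))/k)
(K(-192) + 21643)*(35545 + 34496) = (-4 + 21643)*(35545 + 34496) = 21639*70041 = 1515617199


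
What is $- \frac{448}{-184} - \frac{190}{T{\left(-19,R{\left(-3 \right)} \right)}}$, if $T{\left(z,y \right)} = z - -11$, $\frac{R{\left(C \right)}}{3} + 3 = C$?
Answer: $\frac{2409}{92} \approx 26.185$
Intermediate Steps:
$R{\left(C \right)} = -9 + 3 C$
$T{\left(z,y \right)} = 11 + z$ ($T{\left(z,y \right)} = z + 11 = 11 + z$)
$- \frac{448}{-184} - \frac{190}{T{\left(-19,R{\left(-3 \right)} \right)}} = - \frac{448}{-184} - \frac{190}{11 - 19} = \left(-448\right) \left(- \frac{1}{184}\right) - \frac{190}{-8} = \frac{56}{23} - - \frac{95}{4} = \frac{56}{23} + \frac{95}{4} = \frac{2409}{92}$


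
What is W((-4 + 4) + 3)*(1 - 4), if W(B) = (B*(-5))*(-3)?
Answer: -135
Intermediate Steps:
W(B) = 15*B (W(B) = -5*B*(-3) = 15*B)
W((-4 + 4) + 3)*(1 - 4) = (15*((-4 + 4) + 3))*(1 - 4) = (15*(0 + 3))*(-3) = (15*3)*(-3) = 45*(-3) = -135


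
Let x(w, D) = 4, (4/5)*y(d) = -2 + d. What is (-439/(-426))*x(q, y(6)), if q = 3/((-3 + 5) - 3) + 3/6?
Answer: 878/213 ≈ 4.1221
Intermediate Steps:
q = -5/2 (q = 3/(2 - 3) + 3*(⅙) = 3/(-1) + ½ = 3*(-1) + ½ = -3 + ½ = -5/2 ≈ -2.5000)
y(d) = -5/2 + 5*d/4 (y(d) = 5*(-2 + d)/4 = -5/2 + 5*d/4)
(-439/(-426))*x(q, y(6)) = -439/(-426)*4 = -439*(-1/426)*4 = (439/426)*4 = 878/213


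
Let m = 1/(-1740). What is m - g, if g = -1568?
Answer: 2728319/1740 ≈ 1568.0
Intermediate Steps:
m = -1/1740 ≈ -0.00057471
m - g = -1/1740 - 1*(-1568) = -1/1740 + 1568 = 2728319/1740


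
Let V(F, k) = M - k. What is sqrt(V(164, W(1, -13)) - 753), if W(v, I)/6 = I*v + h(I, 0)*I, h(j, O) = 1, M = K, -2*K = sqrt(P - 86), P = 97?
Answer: sqrt(-2388 - 2*sqrt(11))/2 ≈ 24.467*I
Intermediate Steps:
K = -sqrt(11)/2 (K = -sqrt(97 - 86)/2 = -sqrt(11)/2 ≈ -1.6583)
M = -sqrt(11)/2 ≈ -1.6583
W(v, I) = 6*I + 6*I*v (W(v, I) = 6*(I*v + 1*I) = 6*(I*v + I) = 6*(I + I*v) = 6*I + 6*I*v)
V(F, k) = -k - sqrt(11)/2 (V(F, k) = -sqrt(11)/2 - k = -k - sqrt(11)/2)
sqrt(V(164, W(1, -13)) - 753) = sqrt((-6*(-13)*(1 + 1) - sqrt(11)/2) - 753) = sqrt((-6*(-13)*2 - sqrt(11)/2) - 753) = sqrt((-1*(-156) - sqrt(11)/2) - 753) = sqrt((156 - sqrt(11)/2) - 753) = sqrt(-597 - sqrt(11)/2)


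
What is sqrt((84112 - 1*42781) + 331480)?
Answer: sqrt(372811) ≈ 610.58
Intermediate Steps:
sqrt((84112 - 1*42781) + 331480) = sqrt((84112 - 42781) + 331480) = sqrt(41331 + 331480) = sqrt(372811)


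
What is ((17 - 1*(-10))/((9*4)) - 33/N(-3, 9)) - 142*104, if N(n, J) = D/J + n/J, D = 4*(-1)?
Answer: -412295/28 ≈ -14725.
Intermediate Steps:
D = -4
N(n, J) = -4/J + n/J
((17 - 1*(-10))/((9*4)) - 33/N(-3, 9)) - 142*104 = ((17 - 1*(-10))/((9*4)) - 33*9/(-4 - 3)) - 142*104 = ((17 + 10)/36 - 33/((1/9)*(-7))) - 14768 = (27*(1/36) - 33/(-7/9)) - 14768 = (3/4 - 33*(-9/7)) - 14768 = (3/4 + 297/7) - 14768 = 1209/28 - 14768 = -412295/28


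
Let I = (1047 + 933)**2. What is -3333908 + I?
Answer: 586492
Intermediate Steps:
I = 3920400 (I = 1980**2 = 3920400)
-3333908 + I = -3333908 + 3920400 = 586492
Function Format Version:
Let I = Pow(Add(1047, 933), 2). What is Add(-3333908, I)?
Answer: 586492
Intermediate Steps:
I = 3920400 (I = Pow(1980, 2) = 3920400)
Add(-3333908, I) = Add(-3333908, 3920400) = 586492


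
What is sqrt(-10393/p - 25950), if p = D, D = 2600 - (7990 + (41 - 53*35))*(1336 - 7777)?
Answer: I*sqrt(34314736216658)/36364 ≈ 161.09*I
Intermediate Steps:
D = 39782216 (D = 2600 - (7990 + (41 - 1855))*(-6441) = 2600 - (7990 - 1814)*(-6441) = 2600 - 6176*(-6441) = 2600 - 1*(-39779616) = 2600 + 39779616 = 39782216)
p = 39782216
sqrt(-10393/p - 25950) = sqrt(-10393/39782216 - 25950) = sqrt(-10393*1/39782216 - 25950) = sqrt(-19/72728 - 25950) = sqrt(-1887291619/72728) = I*sqrt(34314736216658)/36364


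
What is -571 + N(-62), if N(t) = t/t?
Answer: -570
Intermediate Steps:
N(t) = 1
-571 + N(-62) = -571 + 1 = -570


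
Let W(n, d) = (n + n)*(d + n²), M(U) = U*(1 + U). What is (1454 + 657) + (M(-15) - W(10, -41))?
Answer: 1141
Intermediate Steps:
W(n, d) = 2*n*(d + n²) (W(n, d) = (2*n)*(d + n²) = 2*n*(d + n²))
(1454 + 657) + (M(-15) - W(10, -41)) = (1454 + 657) + (-15*(1 - 15) - 2*10*(-41 + 10²)) = 2111 + (-15*(-14) - 2*10*(-41 + 100)) = 2111 + (210 - 2*10*59) = 2111 + (210 - 1*1180) = 2111 + (210 - 1180) = 2111 - 970 = 1141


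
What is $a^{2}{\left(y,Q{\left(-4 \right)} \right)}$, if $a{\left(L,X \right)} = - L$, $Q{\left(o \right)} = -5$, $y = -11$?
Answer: $121$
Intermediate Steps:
$a^{2}{\left(y,Q{\left(-4 \right)} \right)} = \left(\left(-1\right) \left(-11\right)\right)^{2} = 11^{2} = 121$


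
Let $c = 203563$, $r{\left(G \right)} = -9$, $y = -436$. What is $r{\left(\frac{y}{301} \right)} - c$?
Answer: $-203572$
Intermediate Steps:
$r{\left(\frac{y}{301} \right)} - c = -9 - 203563 = -203572$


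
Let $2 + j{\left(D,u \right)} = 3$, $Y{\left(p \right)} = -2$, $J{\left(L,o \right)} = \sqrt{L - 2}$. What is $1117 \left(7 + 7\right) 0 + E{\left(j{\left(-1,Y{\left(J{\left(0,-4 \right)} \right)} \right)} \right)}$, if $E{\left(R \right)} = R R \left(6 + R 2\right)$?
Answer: $8$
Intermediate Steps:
$J{\left(L,o \right)} = \sqrt{-2 + L}$
$j{\left(D,u \right)} = 1$ ($j{\left(D,u \right)} = -2 + 3 = 1$)
$E{\left(R \right)} = R^{2} \left(6 + 2 R\right)$
$1117 \left(7 + 7\right) 0 + E{\left(j{\left(-1,Y{\left(J{\left(0,-4 \right)} \right)} \right)} \right)} = 1117 \left(7 + 7\right) 0 + 2 \cdot 1^{2} \left(3 + 1\right) = 1117 \cdot 14 \cdot 0 + 2 \cdot 1 \cdot 4 = 1117 \cdot 0 + 8 = 0 + 8 = 8$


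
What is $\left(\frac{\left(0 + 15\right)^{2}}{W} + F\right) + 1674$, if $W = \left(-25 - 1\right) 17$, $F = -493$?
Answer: $\frac{521777}{442} \approx 1180.5$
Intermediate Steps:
$W = -442$ ($W = \left(-26\right) 17 = -442$)
$\left(\frac{\left(0 + 15\right)^{2}}{W} + F\right) + 1674 = \left(\frac{\left(0 + 15\right)^{2}}{-442} - 493\right) + 1674 = \left(15^{2} \left(- \frac{1}{442}\right) - 493\right) + 1674 = \left(225 \left(- \frac{1}{442}\right) - 493\right) + 1674 = \left(- \frac{225}{442} - 493\right) + 1674 = - \frac{218131}{442} + 1674 = \frac{521777}{442}$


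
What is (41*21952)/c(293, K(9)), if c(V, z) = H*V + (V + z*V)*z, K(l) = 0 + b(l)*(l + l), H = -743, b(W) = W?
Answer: 900032/7519259 ≈ 0.11970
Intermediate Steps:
K(l) = 2*l² (K(l) = 0 + l*(l + l) = 0 + l*(2*l) = 0 + 2*l² = 2*l²)
c(V, z) = -743*V + z*(V + V*z) (c(V, z) = -743*V + (V + z*V)*z = -743*V + (V + V*z)*z = -743*V + z*(V + V*z))
(41*21952)/c(293, K(9)) = (41*21952)/((293*(-743 + 2*9² + (2*9²)²))) = 900032/((293*(-743 + 2*81 + (2*81)²))) = 900032/((293*(-743 + 162 + 162²))) = 900032/((293*(-743 + 162 + 26244))) = 900032/((293*25663)) = 900032/7519259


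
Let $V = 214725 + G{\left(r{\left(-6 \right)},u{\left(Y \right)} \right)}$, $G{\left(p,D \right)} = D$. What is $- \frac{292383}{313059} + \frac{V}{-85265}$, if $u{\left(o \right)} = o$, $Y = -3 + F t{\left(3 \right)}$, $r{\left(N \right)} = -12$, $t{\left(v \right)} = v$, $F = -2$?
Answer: $- \frac{30716270913}{8897658545} \approx -3.4522$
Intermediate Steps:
$Y = -9$ ($Y = -3 - 6 = -9$)
$V = 214716$ ($V = 214725 - 9 = 214716$)
$- \frac{292383}{313059} + \frac{V}{-85265} = - \frac{292383}{313059} + \frac{214716}{-85265} = \left(-292383\right) \frac{1}{313059} + 214716 \left(- \frac{1}{85265}\right) = - \frac{97461}{104353} - \frac{214716}{85265} = - \frac{30716270913}{8897658545}$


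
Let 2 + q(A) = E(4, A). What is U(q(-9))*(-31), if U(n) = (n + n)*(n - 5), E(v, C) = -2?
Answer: -2232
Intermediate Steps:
q(A) = -4 (q(A) = -2 - 2 = -4)
U(n) = 2*n*(-5 + n) (U(n) = (2*n)*(-5 + n) = 2*n*(-5 + n))
U(q(-9))*(-31) = (2*(-4)*(-5 - 4))*(-31) = (2*(-4)*(-9))*(-31) = 72*(-31) = -2232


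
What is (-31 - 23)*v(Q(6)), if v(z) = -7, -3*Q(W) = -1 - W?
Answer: 378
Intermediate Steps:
Q(W) = 1/3 + W/3 (Q(W) = -(-1 - W)/3 = 1/3 + W/3)
(-31 - 23)*v(Q(6)) = (-31 - 23)*(-7) = -54*(-7) = 378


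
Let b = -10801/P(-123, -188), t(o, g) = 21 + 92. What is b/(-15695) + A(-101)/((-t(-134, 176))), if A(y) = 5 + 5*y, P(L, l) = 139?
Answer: 1092023013/246521365 ≈ 4.4297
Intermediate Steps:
t(o, g) = 113
b = -10801/139 ≈ -77.705
b/(-15695) + A(-101)/((-t(-134, 176))) = -10801/139/(-15695) + (5 + 5*(-101))/((-1*113)) = -10801/139*(-1/15695) + (5 - 505)/(-113) = 10801/2181605 - 500*(-1/113) = 10801/2181605 + 500/113 = 1092023013/246521365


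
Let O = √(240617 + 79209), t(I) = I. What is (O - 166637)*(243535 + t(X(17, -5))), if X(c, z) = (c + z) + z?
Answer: -40583108254 + 243542*√319826 ≈ -4.0445e+10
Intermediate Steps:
X(c, z) = c + 2*z
O = √319826 ≈ 565.53
(O - 166637)*(243535 + t(X(17, -5))) = (√319826 - 166637)*(243535 + (17 + 2*(-5))) = (-166637 + √319826)*(243535 + (17 - 10)) = (-166637 + √319826)*(243535 + 7) = (-166637 + √319826)*243542 = -40583108254 + 243542*√319826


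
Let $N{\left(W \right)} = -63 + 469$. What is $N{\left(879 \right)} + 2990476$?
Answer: $2990882$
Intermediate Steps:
$N{\left(W \right)} = 406$
$N{\left(879 \right)} + 2990476 = 406 + 2990476 = 2990882$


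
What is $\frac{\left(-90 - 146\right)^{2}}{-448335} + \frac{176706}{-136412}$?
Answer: $- \frac{43410543631}{30579137010} \approx -1.4196$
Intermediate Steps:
$\frac{\left(-90 - 146\right)^{2}}{-448335} + \frac{176706}{-136412} = \left(-236\right)^{2} \left(- \frac{1}{448335}\right) + 176706 \left(- \frac{1}{136412}\right) = 55696 \left(- \frac{1}{448335}\right) - \frac{88353}{68206} = - \frac{55696}{448335} - \frac{88353}{68206} = - \frac{43410543631}{30579137010}$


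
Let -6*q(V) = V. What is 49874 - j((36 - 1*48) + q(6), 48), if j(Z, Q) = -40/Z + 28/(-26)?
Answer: 49872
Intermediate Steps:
q(V) = -V/6
j(Z, Q) = -14/13 - 40/Z (j(Z, Q) = -40/Z + 28*(-1/26) = -40/Z - 14/13 = -14/13 - 40/Z)
49874 - j((36 - 1*48) + q(6), 48) = 49874 - (-14/13 - 40/((36 - 1*48) - 1/6*6)) = 49874 - (-14/13 - 40/((36 - 48) - 1)) = 49874 - (-14/13 - 40/(-12 - 1)) = 49874 - (-14/13 - 40/(-13)) = 49874 - (-14/13 - 40*(-1/13)) = 49874 - (-14/13 + 40/13) = 49874 - 1*2 = 49874 - 2 = 49872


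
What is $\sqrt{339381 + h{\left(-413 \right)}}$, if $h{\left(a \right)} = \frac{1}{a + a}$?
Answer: $\frac{\sqrt{231551510330}}{826} \approx 582.56$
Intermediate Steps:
$h{\left(a \right)} = \frac{1}{2 a}$
$\sqrt{339381 + h{\left(-413 \right)}} = \sqrt{339381 + \frac{1}{2 \left(-413\right)}} = \sqrt{339381 + \frac{1}{2} \left(- \frac{1}{413}\right)} = \sqrt{339381 - \frac{1}{826}} = \sqrt{\frac{280328705}{826}} = \frac{\sqrt{231551510330}}{826}$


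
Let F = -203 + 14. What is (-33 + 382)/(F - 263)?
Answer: -349/452 ≈ -0.77212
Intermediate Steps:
F = -189
(-33 + 382)/(F - 263) = (-33 + 382)/(-189 - 263) = 349/(-452) = 349*(-1/452) = -349/452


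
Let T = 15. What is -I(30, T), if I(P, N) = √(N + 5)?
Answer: -2*√5 ≈ -4.4721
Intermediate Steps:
I(P, N) = √(5 + N)
-I(30, T) = -√(5 + 15) = -√20 = -2*√5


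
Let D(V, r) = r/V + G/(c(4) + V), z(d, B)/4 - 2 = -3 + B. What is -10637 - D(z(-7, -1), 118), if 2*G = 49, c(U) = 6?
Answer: -10610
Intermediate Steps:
z(d, B) = -4 + 4*B (z(d, B) = 8 + 4*(-3 + B) = 8 + (-12 + 4*B) = -4 + 4*B)
G = 49/2 (G = (1/2)*49 = 49/2 ≈ 24.500)
D(V, r) = 49/(2*(6 + V)) + r/V (D(V, r) = r/V + 49/(2*(6 + V)) = 49/(2*(6 + V)) + r/V)
-10637 - D(z(-7, -1), 118) = -10637 - (6*118 + 49*(-4 + 4*(-1))/2 + (-4 + 4*(-1))*118)/((-4 + 4*(-1))*(6 + (-4 + 4*(-1)))) = -10637 - (708 + 49*(-4 - 4)/2 + (-4 - 4)*118)/((-4 - 4)*(6 + (-4 - 4))) = -10637 - (708 + (49/2)*(-8) - 8*118)/((-8)*(6 - 8)) = -10637 - (-1)*(708 - 196 - 944)/(8*(-2)) = -10637 - (-1)*(-1)*(-432)/(8*2) = -10637 - 1*(-27) = -10637 + 27 = -10610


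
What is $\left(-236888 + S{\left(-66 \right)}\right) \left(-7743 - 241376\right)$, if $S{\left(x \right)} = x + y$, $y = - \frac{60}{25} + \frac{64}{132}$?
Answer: $\frac{9739986403394}{165} \approx 5.903 \cdot 10^{10}$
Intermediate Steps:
$y = - \frac{316}{165}$ ($y = \left(-60\right) \frac{1}{25} + 64 \cdot \frac{1}{132} = - \frac{12}{5} + \frac{16}{33} = - \frac{316}{165} \approx -1.9152$)
$S{\left(x \right)} = - \frac{316}{165} + x$ ($S{\left(x \right)} = x - \frac{316}{165} = - \frac{316}{165} + x$)
$\left(-236888 + S{\left(-66 \right)}\right) \left(-7743 - 241376\right) = \left(-236888 - \frac{11206}{165}\right) \left(-7743 - 241376\right) = \left(-236888 - \frac{11206}{165}\right) \left(-249119\right) = \left(- \frac{39097726}{165}\right) \left(-249119\right) = \frac{9739986403394}{165}$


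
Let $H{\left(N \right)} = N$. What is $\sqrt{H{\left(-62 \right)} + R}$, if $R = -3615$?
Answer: $i \sqrt{3677} \approx 60.638 i$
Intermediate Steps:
$\sqrt{H{\left(-62 \right)} + R} = \sqrt{-62 - 3615} = \sqrt{-3677} = i \sqrt{3677}$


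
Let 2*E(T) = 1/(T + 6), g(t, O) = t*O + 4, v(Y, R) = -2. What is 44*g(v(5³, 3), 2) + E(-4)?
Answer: ¼ ≈ 0.25000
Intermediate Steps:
g(t, O) = 4 + O*t (g(t, O) = O*t + 4 = 4 + O*t)
E(T) = 1/(2*(6 + T)) (E(T) = 1/(2*(T + 6)) = 1/(2*(6 + T)))
44*g(v(5³, 3), 2) + E(-4) = 44*(4 + 2*(-2)) + 1/(2*(6 - 4)) = 44*(4 - 4) + (½)/2 = 44*0 + (½)*(½) = 0 + ¼ = ¼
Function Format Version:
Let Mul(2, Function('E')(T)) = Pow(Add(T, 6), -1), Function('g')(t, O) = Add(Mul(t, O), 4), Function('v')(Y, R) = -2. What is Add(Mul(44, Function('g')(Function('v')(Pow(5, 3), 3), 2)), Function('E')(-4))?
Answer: Rational(1, 4) ≈ 0.25000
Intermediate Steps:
Function('g')(t, O) = Add(4, Mul(O, t)) (Function('g')(t, O) = Add(Mul(O, t), 4) = Add(4, Mul(O, t)))
Function('E')(T) = Mul(Rational(1, 2), Pow(Add(6, T), -1)) (Function('E')(T) = Mul(Rational(1, 2), Pow(Add(T, 6), -1)) = Mul(Rational(1, 2), Pow(Add(6, T), -1)))
Add(Mul(44, Function('g')(Function('v')(Pow(5, 3), 3), 2)), Function('E')(-4)) = Add(Mul(44, Add(4, Mul(2, -2))), Mul(Rational(1, 2), Pow(Add(6, -4), -1))) = Add(Mul(44, Add(4, -4)), Mul(Rational(1, 2), Pow(2, -1))) = Add(Mul(44, 0), Mul(Rational(1, 2), Rational(1, 2))) = Add(0, Rational(1, 4)) = Rational(1, 4)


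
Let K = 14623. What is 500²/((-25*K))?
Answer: -10000/14623 ≈ -0.68385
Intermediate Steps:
500²/((-25*K)) = 500²/((-25*14623)) = 250000/(-365575) = 250000*(-1/365575) = -10000/14623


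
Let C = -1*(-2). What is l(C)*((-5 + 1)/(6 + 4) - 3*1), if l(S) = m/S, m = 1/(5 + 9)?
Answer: -17/140 ≈ -0.12143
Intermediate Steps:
C = 2
m = 1/14 ≈ 0.071429
l(S) = 1/(14*S)
l(C)*((-5 + 1)/(6 + 4) - 3*1) = ((1/14)/2)*((-5 + 1)/(6 + 4) - 3*1) = ((1/14)*(½))*(-4/10 - 3) = (-4*⅒ - 3)/28 = (-⅖ - 3)/28 = (1/28)*(-17/5) = -17/140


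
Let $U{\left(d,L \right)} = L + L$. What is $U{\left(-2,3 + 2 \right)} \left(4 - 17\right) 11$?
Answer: $-1430$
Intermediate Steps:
$U{\left(d,L \right)} = 2 L$
$U{\left(-2,3 + 2 \right)} \left(4 - 17\right) 11 = 2 \left(3 + 2\right) \left(4 - 17\right) 11 = 2 \cdot 5 \left(-13\right) 11 = 10 \left(-13\right) 11 = \left(-130\right) 11 = -1430$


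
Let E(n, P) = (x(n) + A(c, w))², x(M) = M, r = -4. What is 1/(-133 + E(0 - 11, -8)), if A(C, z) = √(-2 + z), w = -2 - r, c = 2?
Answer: -1/12 ≈ -0.083333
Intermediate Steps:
w = 2 (w = -2 - 1*(-4) = -2 + 4 = 2)
E(n, P) = n² (E(n, P) = (n + √(-2 + 2))² = (n + √0)² = (n + 0)² = n²)
1/(-133 + E(0 - 11, -8)) = 1/(-133 + (0 - 11)²) = 1/(-133 + (-11)²) = 1/(-133 + 121) = 1/(-12) = -1/12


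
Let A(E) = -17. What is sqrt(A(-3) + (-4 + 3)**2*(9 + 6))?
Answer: I*sqrt(2) ≈ 1.4142*I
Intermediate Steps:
sqrt(A(-3) + (-4 + 3)**2*(9 + 6)) = sqrt(-17 + (-4 + 3)**2*(9 + 6)) = sqrt(-17 + (-1)**2*15) = sqrt(-17 + 1*15) = sqrt(-17 + 15) = sqrt(-2) = I*sqrt(2)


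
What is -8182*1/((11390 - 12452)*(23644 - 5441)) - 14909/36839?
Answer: -8468035264/20945773431 ≈ -0.40428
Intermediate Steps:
-8182*1/((11390 - 12452)*(23644 - 5441)) - 14909/36839 = -8182/((-1062*18203)) - 14909*1/36839 = -8182/(-19331586) - 877/2167 = -8182*(-1/19331586) - 877/2167 = 4091/9665793 - 877/2167 = -8468035264/20945773431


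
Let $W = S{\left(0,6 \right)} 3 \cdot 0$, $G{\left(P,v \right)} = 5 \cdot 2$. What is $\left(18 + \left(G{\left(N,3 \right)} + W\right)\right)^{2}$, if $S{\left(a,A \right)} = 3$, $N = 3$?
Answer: $784$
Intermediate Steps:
$G{\left(P,v \right)} = 10$
$W = 0$ ($W = 3 \cdot 3 \cdot 0 = 9 \cdot 0 = 0$)
$\left(18 + \left(G{\left(N,3 \right)} + W\right)\right)^{2} = \left(18 + \left(10 + 0\right)\right)^{2} = \left(18 + 10\right)^{2} = 28^{2} = 784$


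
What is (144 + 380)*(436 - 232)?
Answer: 106896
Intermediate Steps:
(144 + 380)*(436 - 232) = 524*204 = 106896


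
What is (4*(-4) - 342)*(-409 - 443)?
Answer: 305016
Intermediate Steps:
(4*(-4) - 342)*(-409 - 443) = (-16 - 342)*(-852) = -358*(-852) = 305016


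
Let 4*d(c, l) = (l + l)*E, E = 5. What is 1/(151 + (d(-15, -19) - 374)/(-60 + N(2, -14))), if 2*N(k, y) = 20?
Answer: 100/15943 ≈ 0.0062723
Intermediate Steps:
N(k, y) = 10 (N(k, y) = (1/2)*20 = 10)
d(c, l) = 5*l/2 (d(c, l) = ((l + l)*5)/4 = ((2*l)*5)/4 = (10*l)/4 = 5*l/2)
1/(151 + (d(-15, -19) - 374)/(-60 + N(2, -14))) = 1/(151 + ((5/2)*(-19) - 374)/(-60 + 10)) = 1/(151 + (-95/2 - 374)/(-50)) = 1/(151 - 843/2*(-1/50)) = 1/(151 + 843/100) = 1/(15943/100) = 100/15943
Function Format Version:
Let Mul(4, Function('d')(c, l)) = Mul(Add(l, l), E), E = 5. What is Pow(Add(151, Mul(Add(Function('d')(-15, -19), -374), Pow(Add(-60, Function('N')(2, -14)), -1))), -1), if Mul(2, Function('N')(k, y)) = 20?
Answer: Rational(100, 15943) ≈ 0.0062723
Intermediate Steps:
Function('N')(k, y) = 10 (Function('N')(k, y) = Mul(Rational(1, 2), 20) = 10)
Function('d')(c, l) = Mul(Rational(5, 2), l) (Function('d')(c, l) = Mul(Rational(1, 4), Mul(Add(l, l), 5)) = Mul(Rational(1, 4), Mul(Mul(2, l), 5)) = Mul(Rational(1, 4), Mul(10, l)) = Mul(Rational(5, 2), l))
Pow(Add(151, Mul(Add(Function('d')(-15, -19), -374), Pow(Add(-60, Function('N')(2, -14)), -1))), -1) = Pow(Add(151, Mul(Add(Mul(Rational(5, 2), -19), -374), Pow(Add(-60, 10), -1))), -1) = Pow(Add(151, Mul(Add(Rational(-95, 2), -374), Pow(-50, -1))), -1) = Pow(Add(151, Mul(Rational(-843, 2), Rational(-1, 50))), -1) = Pow(Add(151, Rational(843, 100)), -1) = Pow(Rational(15943, 100), -1) = Rational(100, 15943)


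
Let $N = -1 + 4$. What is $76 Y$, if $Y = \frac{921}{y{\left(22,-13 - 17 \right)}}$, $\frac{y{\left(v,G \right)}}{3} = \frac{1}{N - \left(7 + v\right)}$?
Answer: $-606632$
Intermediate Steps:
$N = 3$
$y{\left(v,G \right)} = \frac{3}{-4 - v}$ ($y{\left(v,G \right)} = \frac{3}{3 - \left(7 + v\right)} = \frac{3}{-4 - v}$)
$Y = -7982$ ($Y = \frac{921}{\left(-3\right) \frac{1}{4 + 22}} = \frac{921}{\left(-3\right) \frac{1}{26}} = \frac{921}{- \frac{3}{26}} = 921 \left(- \frac{26}{3}\right) = -7982$)
$76 Y = 76 \left(-7982\right) = -606632$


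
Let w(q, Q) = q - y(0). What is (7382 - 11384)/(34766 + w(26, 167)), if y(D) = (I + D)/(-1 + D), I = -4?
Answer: -667/5798 ≈ -0.11504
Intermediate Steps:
y(D) = (-4 + D)/(-1 + D)
w(q, Q) = -4 + q (w(q, Q) = q - (-4 + 0)/(-1 + 0) = q - (-4)/(-1) = q - (-1)*(-4) = q - 1*4 = q - 4 = -4 + q)
(7382 - 11384)/(34766 + w(26, 167)) = (7382 - 11384)/(34766 + (-4 + 26)) = -4002/(34766 + 22) = -4002/34788 = -4002*1/34788 = -667/5798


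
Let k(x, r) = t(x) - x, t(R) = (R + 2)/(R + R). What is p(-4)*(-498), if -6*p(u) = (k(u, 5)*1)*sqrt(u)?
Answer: 1411*I/2 ≈ 705.5*I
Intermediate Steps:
t(R) = (2 + R)/(2*R) (t(R) = (2 + R)/((2*R)) = (2 + R)*(1/(2*R)) = (2 + R)/(2*R))
k(x, r) = -x + (2 + x)/(2*x) (k(x, r) = (2 + x)/(2*x) - x = -x + (2 + x)/(2*x))
p(u) = -sqrt(u)*(1/2 + 1/u - u)/6 (p(u) = -(1/2 + 1/u - u)*1*sqrt(u)/6 = -(1/2 + 1/u - u)*sqrt(u)/6 = -sqrt(u)*(1/2 + 1/u - u)/6)
p(-4)*(-498) = ((-2 - 1*(-4) + 2*(-4)**2)/(12*sqrt(-4)))*(-498) = ((-I/2)*(-2 + 4 + 2*16)/12)*(-498) = ((-I/2)*(-2 + 4 + 32)/12)*(-498) = ((1/12)*(-I/2)*34)*(-498) = -17*I/12*(-498) = 1411*I/2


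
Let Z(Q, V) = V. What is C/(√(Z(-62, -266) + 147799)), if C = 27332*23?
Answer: 628636*√147533/147533 ≈ 1636.6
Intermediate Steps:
C = 628636
C/(√(Z(-62, -266) + 147799)) = 628636/(√(-266 + 147799)) = 628636/(√147533) = 628636*(√147533/147533) = 628636*√147533/147533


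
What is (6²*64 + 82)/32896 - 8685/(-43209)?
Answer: 21599913/78966848 ≈ 0.27353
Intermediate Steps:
(6²*64 + 82)/32896 - 8685/(-43209) = (36*64 + 82)*(1/32896) - 8685*(-1/43209) = (2304 + 82)*(1/32896) + 965/4801 = 2386*(1/32896) + 965/4801 = 1193/16448 + 965/4801 = 21599913/78966848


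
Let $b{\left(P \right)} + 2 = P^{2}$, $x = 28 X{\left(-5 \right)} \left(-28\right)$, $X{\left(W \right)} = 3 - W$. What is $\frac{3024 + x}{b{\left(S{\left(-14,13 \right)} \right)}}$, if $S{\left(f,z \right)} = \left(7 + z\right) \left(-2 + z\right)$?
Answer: $- \frac{232}{3457} \approx -0.06711$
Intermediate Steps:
$S{\left(f,z \right)} = \left(-2 + z\right) \left(7 + z\right)$
$x = -6272$ ($x = 28 \left(3 - -5\right) \left(-28\right) = 28 \left(3 + 5\right) \left(-28\right) = 28 \cdot 8 \left(-28\right) = 224 \left(-28\right) = -6272$)
$b{\left(P \right)} = -2 + P^{2}$
$\frac{3024 + x}{b{\left(S{\left(-14,13 \right)} \right)}} = \frac{3024 - 6272}{-2 + \left(-14 + 13^{2} + 5 \cdot 13\right)^{2}} = - \frac{3248}{-2 + \left(-14 + 169 + 65\right)^{2}} = - \frac{3248}{-2 + 220^{2}} = - \frac{3248}{-2 + 48400} = - \frac{3248}{48398} = \left(-3248\right) \frac{1}{48398} = - \frac{232}{3457}$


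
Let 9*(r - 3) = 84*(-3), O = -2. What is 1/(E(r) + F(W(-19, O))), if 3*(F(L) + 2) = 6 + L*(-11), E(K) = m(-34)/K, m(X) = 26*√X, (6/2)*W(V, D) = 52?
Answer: -61875/3968302 + 2025*I*√34/7936604 ≈ -0.015592 + 0.0014877*I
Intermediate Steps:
W(V, D) = 52/3 (W(V, D) = (⅓)*52 = 52/3)
r = -25 (r = 3 + (84*(-3))/9 = 3 + (⅑)*(-252) = 3 - 28 = -25)
E(K) = 26*I*√34/K (E(K) = (26*√(-34))/K = (26*(I*√34))/K = (26*I*√34)/K = 26*I*√34/K)
F(L) = -11*L/3 (F(L) = -2 + (6 + L*(-11))/3 = -2 + (6 - 11*L)/3 = -2 + (2 - 11*L/3) = -11*L/3)
1/(E(r) + F(W(-19, O))) = 1/(26*I*√34/(-25) - 11/3*52/3) = 1/(26*I*√34*(-1/25) - 572/9) = 1/(-26*I*√34/25 - 572/9) = 1/(-572/9 - 26*I*√34/25)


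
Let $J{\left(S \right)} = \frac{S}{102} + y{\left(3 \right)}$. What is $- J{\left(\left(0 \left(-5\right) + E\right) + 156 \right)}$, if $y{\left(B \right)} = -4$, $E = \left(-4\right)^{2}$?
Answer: $\frac{118}{51} \approx 2.3137$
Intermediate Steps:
$E = 16$
$J{\left(S \right)} = -4 + \frac{S}{102}$ ($J{\left(S \right)} = \frac{S}{102} - 4 = -4 + \frac{S}{102}$)
$- J{\left(\left(0 \left(-5\right) + E\right) + 156 \right)} = - (-4 + \frac{\left(0 \left(-5\right) + 16\right) + 156}{102}) = - (-4 + \frac{\left(0 + 16\right) + 156}{102}) = - (-4 + \frac{16 + 156}{102}) = - (-4 + \frac{1}{102} \cdot 172) = - (-4 + \frac{86}{51}) = \left(-1\right) \left(- \frac{118}{51}\right) = \frac{118}{51}$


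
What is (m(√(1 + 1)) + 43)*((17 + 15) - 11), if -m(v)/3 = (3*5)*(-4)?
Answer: 4683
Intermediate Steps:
m(v) = 180 (m(v) = -3*3*5*(-4) = -45*(-4) = -3*(-60) = 180)
(m(√(1 + 1)) + 43)*((17 + 15) - 11) = (180 + 43)*((17 + 15) - 11) = 223*(32 - 11) = 223*21 = 4683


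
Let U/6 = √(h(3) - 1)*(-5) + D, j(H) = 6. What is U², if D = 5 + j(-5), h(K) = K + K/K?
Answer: 7056 - 3960*√3 ≈ 197.08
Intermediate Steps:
h(K) = 1 + K (h(K) = K + 1 = 1 + K)
D = 11 (D = 5 + 6 = 11)
U = 66 - 30*√3 (U = 6*(√((1 + 3) - 1)*(-5) + 11) = 6*(√(4 - 1)*(-5) + 11) = 6*(√3*(-5) + 11) = 6*(-5*√3 + 11) = 6*(11 - 5*√3) = 66 - 30*√3 ≈ 14.038)
U² = (66 - 30*√3)²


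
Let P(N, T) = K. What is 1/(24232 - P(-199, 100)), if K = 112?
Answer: 1/24120 ≈ 4.1459e-5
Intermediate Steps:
P(N, T) = 112
1/(24232 - P(-199, 100)) = 1/(24232 - 1*112) = 1/(24232 - 112) = 1/24120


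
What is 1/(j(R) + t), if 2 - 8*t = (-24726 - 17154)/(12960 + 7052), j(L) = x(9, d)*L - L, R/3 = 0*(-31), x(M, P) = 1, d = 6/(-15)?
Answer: 10006/5119 ≈ 1.9547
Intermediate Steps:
d = -⅖ (d = 6*(-1/15) = -⅖ ≈ -0.40000)
R = 0 (R = 3*(0*(-31)) = 3*0 = 0)
j(L) = 0 (j(L) = 1*L - L = L - L = 0)
t = 5119/10006 (t = ¼ - (-24726 - 17154)/(8*(12960 + 7052)) = ¼ - (-5235)/20012 = ¼ - ⅛*(-10470/5003) = ¼ + 5235/20012 = 5119/10006 ≈ 0.51159)
1/(j(R) + t) = 1/(0 + 5119/10006) = 1/(5119/10006) = 10006/5119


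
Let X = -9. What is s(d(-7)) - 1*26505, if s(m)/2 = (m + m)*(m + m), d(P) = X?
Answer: -25857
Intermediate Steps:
d(P) = -9
s(m) = 8*m² (s(m) = 2*((m + m)*(m + m)) = 2*((2*m)*(2*m)) = 2*(4*m²) = 8*m²)
s(d(-7)) - 1*26505 = 8*(-9)² - 1*26505 = 8*81 - 26505 = 648 - 26505 = -25857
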